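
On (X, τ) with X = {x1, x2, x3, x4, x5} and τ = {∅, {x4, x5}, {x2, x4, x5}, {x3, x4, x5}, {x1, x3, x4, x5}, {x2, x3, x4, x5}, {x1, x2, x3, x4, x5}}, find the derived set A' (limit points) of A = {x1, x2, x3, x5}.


A' = {x1, x2, x3, x4}

For each x ∈ X, list the open sets U ∈ τ with x ∈ U, then check whether U ∩ (A ∖ {x}) ≠ ∅ for every such U.
  x = x1: opens ∋ x are {x1, x3, x4, x5}, {x1, x2, x3, x4, x5}; each meets A ∖ {x1}, so x IS a limit point.
  x = x2: opens ∋ x are {x2, x4, x5}, {x2, x3, x4, x5}, {x1, x2, x3, x4, x5}; each meets A ∖ {x2}, so x IS a limit point.
  x = x3: opens ∋ x are {x3, x4, x5}, {x1, x3, x4, x5}, {x2, x3, x4, x5}, {x1, x2, x3, x4, x5}; each meets A ∖ {x3}, so x IS a limit point.
  x = x4: opens ∋ x are {x4, x5}, {x2, x4, x5}, {x3, x4, x5}, {x1, x3, x4, x5}, {x2, x3, x4, x5}, {x1, x2, x3, x4, x5}; each meets A ∖ {x4}, so x IS a limit point.
  x = x5: open {x4, x5} ∋ x has {x4, x5} ∩ (A ∖ {x5}) = ∅, so x is NOT a limit point.
Collecting: A' = {x1, x2, x3, x4}.


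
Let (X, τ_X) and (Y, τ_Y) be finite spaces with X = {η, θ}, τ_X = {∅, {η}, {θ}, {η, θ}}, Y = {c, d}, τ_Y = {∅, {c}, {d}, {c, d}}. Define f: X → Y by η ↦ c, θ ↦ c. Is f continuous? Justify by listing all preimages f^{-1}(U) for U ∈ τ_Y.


f IS continuous.

Compute f^{-1}(U) for each U ∈ τ_Y:
  U = ∅: f^{-1}(U) = ∅ ∈ τ_X ✓.
  U = {c}: f^{-1}(U) = {η, θ} ∈ τ_X ✓.
  U = {d}: f^{-1}(U) = ∅ ∈ τ_X ✓.
  U = {c, d}: f^{-1}(U) = {η, θ} ∈ τ_X ✓.
Every preimage lies in τ_X, so f IS continuous.


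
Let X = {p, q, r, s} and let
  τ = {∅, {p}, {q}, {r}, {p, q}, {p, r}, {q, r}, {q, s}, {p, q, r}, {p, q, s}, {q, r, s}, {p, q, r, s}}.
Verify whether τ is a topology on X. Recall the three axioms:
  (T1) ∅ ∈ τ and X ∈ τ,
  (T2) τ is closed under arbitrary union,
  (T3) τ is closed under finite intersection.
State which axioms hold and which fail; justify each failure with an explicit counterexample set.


τ IS a topology on X.

Axiom (T1): ∅ ∈ τ? Yes; X ∈ τ? Yes.
Axiom (T2/T3): check pairwise unions and intersections of members of τ.
All pairwise intersections and unions checked — each lies in τ. Therefore τ satisfies (T1), (T2), (T3): it IS a topology on X.


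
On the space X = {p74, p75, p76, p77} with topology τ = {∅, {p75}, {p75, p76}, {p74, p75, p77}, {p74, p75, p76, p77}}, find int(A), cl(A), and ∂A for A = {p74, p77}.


int(A) = ∅, cl(A) = {p74, p77}, ∂A = {p74, p77}.

Closed sets in (X, τ) are complements of opens:
  closed(X, τ) = {∅, {p76}, {p74, p77}, {p74, p76, p77}, {p74, p75, p76, p77}}.
int(A) = ⋃ {U ∈ τ : U ⊆ A}. Opens contained in A: ∅.
Taking the union of these: int(A) = ∅.
cl(A) = ⋂ {C closed : A ⊆ C}. Closed sets containing A: {p74, p77}, {p74, p76, p77}, {p74, p75, p76, p77}.
Intersecting these: cl(A) = {p74, p77}.
∂A = cl(A) ∖ int(A) = {p74, p77} ∖ ∅ = {p74, p77}.


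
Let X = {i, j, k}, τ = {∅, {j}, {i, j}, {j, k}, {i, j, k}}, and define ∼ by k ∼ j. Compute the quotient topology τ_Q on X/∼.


X/∼ = {[i], [j=k]}; |τ_Q| = 3.

Equivalence classes: [i], [j=k].
Quotient map π: X → X/∼ sends i ↦ [i], j ↦ [j=k], k ↦ [j=k].
For each subset V ⊆ X/∼, compute π^{-1}(V) ⊆ X and check whether π^{-1}(V) ∈ τ. V is open in τ_Q iff π^{-1}(V) ∈ τ.
  V = {}: π^{-1}(V) = ∅ ∈ τ ✓.
  V = {[i]}: π^{-1}(V) = {i} ∉ τ ✗.
  V = {[j=k]}: π^{-1}(V) = {j, k} ∈ τ ✓.
  V = {[i], [j=k]}: π^{-1}(V) = {i, j, k} ∈ τ ✓.
Open sets in the quotient: τ_Q = {{}, {[j=k]}, {[i], [j=k]}} (3 elements).


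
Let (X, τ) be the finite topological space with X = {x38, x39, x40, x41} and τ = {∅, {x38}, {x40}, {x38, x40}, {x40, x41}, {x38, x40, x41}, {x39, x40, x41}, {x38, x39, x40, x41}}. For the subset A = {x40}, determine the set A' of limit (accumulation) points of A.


A' = {x39, x41}

For each x ∈ X, list the open sets U ∈ τ with x ∈ U, then check whether U ∩ (A ∖ {x}) ≠ ∅ for every such U.
  x = x38: open {x38} ∋ x has {x38} ∩ (A ∖ {x38}) = ∅, so x is NOT a limit point.
  x = x39: opens ∋ x are {x39, x40, x41}, {x38, x39, x40, x41}; each meets A ∖ {x39}, so x IS a limit point.
  x = x40: open {x40} ∋ x has {x40} ∩ (A ∖ {x40}) = ∅, so x is NOT a limit point.
  x = x41: opens ∋ x are {x40, x41}, {x38, x40, x41}, {x39, x40, x41}, {x38, x39, x40, x41}; each meets A ∖ {x41}, so x IS a limit point.
Collecting: A' = {x39, x41}.


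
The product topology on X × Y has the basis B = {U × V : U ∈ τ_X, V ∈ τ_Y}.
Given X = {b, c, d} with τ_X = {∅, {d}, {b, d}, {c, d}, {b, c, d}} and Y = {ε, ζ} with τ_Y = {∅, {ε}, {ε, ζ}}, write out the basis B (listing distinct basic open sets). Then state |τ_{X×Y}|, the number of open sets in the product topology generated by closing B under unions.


Basis B = {∅ × ∅, {d} × {ε}, {b, d} × {ε}, {c, d} × {ε}, {d} × {ε, ζ}, {b, c, d} × {ε}, {b, d} × {ε, ζ}, {c, d} × {ε, ζ}, {b, c, d} × {ε, ζ}}; |τ_{X×Y}| = 14.

Enumerate products U × V with U ∈ τ_X, V ∈ τ_Y (deduplicated):
  ∅ × ∅ = {} (∅)
  {d} × {ε} = {(d,ε)}
  {b, d} × {ε} = {(b,ε), (d,ε)}
  {c, d} × {ε} = {(c,ε), (d,ε)}
  {d} × {ε, ζ} = {(d,ε), (d,ζ)}
  {b, c, d} × {ε} = {(b,ε), (c,ε), (d,ε)}
  {b, d} × {ε, ζ} = {(b,ε), (b,ζ), (d,ε), (d,ζ)}
  {c, d} × {ε, ζ} = {(c,ε), (c,ζ), (d,ε), (d,ζ)}
  {b, c, d} × {ε, ζ} = {(b,ε), (b,ζ), (c,ε), (c,ζ), (d,ε), (d,ζ)}
These 9 distinct sets form the basis B.
Close under arbitrary unions to get τ_{X×Y}; counting gives |τ_{X×Y}| = 14.


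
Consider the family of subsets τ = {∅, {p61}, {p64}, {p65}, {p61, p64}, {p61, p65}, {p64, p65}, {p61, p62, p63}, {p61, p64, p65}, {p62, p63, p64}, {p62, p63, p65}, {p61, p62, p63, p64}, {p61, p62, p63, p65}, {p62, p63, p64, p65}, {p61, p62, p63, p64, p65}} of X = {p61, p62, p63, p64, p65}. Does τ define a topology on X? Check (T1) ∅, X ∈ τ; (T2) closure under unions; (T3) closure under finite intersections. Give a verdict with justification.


τ is NOT a topology on X.

Axiom (T1): ∅ ∈ τ? Yes; X ∈ τ? Yes.
Axiom (T2/T3): check pairwise unions and intersections of members of τ.
Counterexample for (T3): {p61, p62, p63} ∩ {p62, p63, p64} = {p62, p63} ∉ τ. Therefore τ is NOT a topology.


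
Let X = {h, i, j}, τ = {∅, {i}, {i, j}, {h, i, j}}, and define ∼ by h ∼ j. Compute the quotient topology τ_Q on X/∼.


X/∼ = {[h=j], [i]}; |τ_Q| = 3.

Equivalence classes: [h=j], [i].
Quotient map π: X → X/∼ sends h ↦ [h=j], i ↦ [i], j ↦ [h=j].
For each subset V ⊆ X/∼, compute π^{-1}(V) ⊆ X and check whether π^{-1}(V) ∈ τ. V is open in τ_Q iff π^{-1}(V) ∈ τ.
  V = {}: π^{-1}(V) = ∅ ∈ τ ✓.
  V = {[h=j]}: π^{-1}(V) = {h, j} ∉ τ ✗.
  V = {[i]}: π^{-1}(V) = {i} ∈ τ ✓.
  V = {[h=j], [i]}: π^{-1}(V) = {h, i, j} ∈ τ ✓.
Open sets in the quotient: τ_Q = {{}, {[i]}, {[h=j], [i]}} (3 elements).


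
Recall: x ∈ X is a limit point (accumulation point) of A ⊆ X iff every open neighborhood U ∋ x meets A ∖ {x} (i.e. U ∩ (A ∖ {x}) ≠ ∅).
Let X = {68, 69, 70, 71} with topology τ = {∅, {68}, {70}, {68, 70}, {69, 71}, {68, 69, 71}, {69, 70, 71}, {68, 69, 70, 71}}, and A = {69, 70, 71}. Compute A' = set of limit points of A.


A' = {69, 71}

For each x ∈ X, list the open sets U ∈ τ with x ∈ U, then check whether U ∩ (A ∖ {x}) ≠ ∅ for every such U.
  x = 68: open {68} ∋ x has {68} ∩ (A ∖ {68}) = ∅, so x is NOT a limit point.
  x = 69: opens ∋ x are {69, 71}, {68, 69, 71}, {69, 70, 71}, {68, 69, 70, 71}; each meets A ∖ {69}, so x IS a limit point.
  x = 70: open {70} ∋ x has {70} ∩ (A ∖ {70}) = ∅, so x is NOT a limit point.
  x = 71: opens ∋ x are {69, 71}, {68, 69, 71}, {69, 70, 71}, {68, 69, 70, 71}; each meets A ∖ {71}, so x IS a limit point.
Collecting: A' = {69, 71}.


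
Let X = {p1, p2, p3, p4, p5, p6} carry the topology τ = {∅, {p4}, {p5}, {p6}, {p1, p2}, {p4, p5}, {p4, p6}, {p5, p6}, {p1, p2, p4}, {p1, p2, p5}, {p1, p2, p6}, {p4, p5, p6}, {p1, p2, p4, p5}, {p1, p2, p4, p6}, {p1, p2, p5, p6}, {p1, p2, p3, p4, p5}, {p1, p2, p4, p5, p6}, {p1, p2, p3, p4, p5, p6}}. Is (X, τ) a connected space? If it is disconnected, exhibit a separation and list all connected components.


(X, τ) is disconnected; components = [{p6}, {p1, p2, p3, p4, p5}].

Find clopen sets (U ∈ τ with X ∖ U ∈ τ):
  U = ∅, X ∖ U = {p1, p2, p3, p4, p5, p6} — both open, so U is clopen.
  U = {p6}, X ∖ U = {p1, p2, p3, p4, p5} — both open, so U is clopen.
  U = {p1, p2, p3, p4, p5}, X ∖ U = {p6} — both open, so U is clopen.
  U = {p1, p2, p3, p4, p5, p6}, X ∖ U = ∅ — both open, so U is clopen.
Nontrivial clopen(s) exist: e.g. {p1, p2, p3, p4, p5}. So (X, τ) is disconnected.
Compute connected components by grouping points that agree on all clopens:
  component: {p6}
  component: {p1, p2, p3, p4, p5}


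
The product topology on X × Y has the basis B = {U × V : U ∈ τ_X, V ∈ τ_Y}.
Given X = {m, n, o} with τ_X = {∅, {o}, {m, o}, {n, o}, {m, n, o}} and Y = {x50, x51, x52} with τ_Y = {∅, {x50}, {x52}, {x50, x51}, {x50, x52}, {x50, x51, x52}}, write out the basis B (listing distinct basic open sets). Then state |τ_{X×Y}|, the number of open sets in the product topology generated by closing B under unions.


Basis B = {∅ × ∅, {o} × {x50}, {o} × {x52}, {m, o} × {x50}, {m, o} × {x52}, {n, o} × {x50}, {n, o} × {x52}, {o} × {x50, x51}, {o} × {x50, x52}, {m, n, o} × {x50}, {m, n, o} × {x52}, {o} × {x50, x51, x52}, {m, o} × {x50, x51}, {m, o} × {x50, x52}, {n, o} × {x50, x51}, {n, o} × {x50, x52}, {m, o} × {x50, x51, x52}, {m, n, o} × {x50, x51}, {m, n, o} × {x50, x52}, {n, o} × {x50, x51, x52}, {m, n, o} × {x50, x51, x52}}; |τ_{X×Y}| = 70.

Enumerate products U × V with U ∈ τ_X, V ∈ τ_Y (deduplicated):
  ∅ × ∅ = {} (∅)
  {o} × {x50} = {(o,x50)}
  {o} × {x52} = {(o,x52)}
  {m, o} × {x50} = {(m,x50), (o,x50)}
  {m, o} × {x52} = {(m,x52), (o,x52)}
  {n, o} × {x50} = {(n,x50), (o,x50)}
  {n, o} × {x52} = {(n,x52), (o,x52)}
  {o} × {x50, x51} = {(o,x50), (o,x51)}
  {o} × {x50, x52} = {(o,x50), (o,x52)}
  {m, n, o} × {x50} = {(m,x50), (n,x50), (o,x50)}
  {m, n, o} × {x52} = {(m,x52), (n,x52), (o,x52)}
  {o} × {x50, x51, x52} = {(o,x50), (o,x51), (o,x52)}
  {m, o} × {x50, x51} = {(m,x50), (m,x51), (o,x50), (o,x51)}
  {m, o} × {x50, x52} = {(m,x50), (m,x52), (o,x50), (o,x52)}
  {n, o} × {x50, x51} = {(n,x50), (n,x51), (o,x50), (o,x51)}
  {n, o} × {x50, x52} = {(n,x50), (n,x52), (o,x50), (o,x52)}
  {m, o} × {x50, x51, x52} = {(m,x50), (m,x51), (m,x52), (o,x50), (o,x51), (o,x52)}
  {m, n, o} × {x50, x51} = {(m,x50), (m,x51), (n,x50), (n,x51), (o,x50), (o,x51)}
  {m, n, o} × {x50, x52} = {(m,x50), (m,x52), (n,x50), (n,x52), (o,x50), (o,x52)}
  {n, o} × {x50, x51, x52} = {(n,x50), (n,x51), (n,x52), (o,x50), (o,x51), (o,x52)}
  {m, n, o} × {x50, x51, x52} = {(m,x50), (m,x51), (m,x52), (n,x50), (n,x51), (n,x52), (o,x50), (o,x51), (o,x52)}
These 21 distinct sets form the basis B.
Close under arbitrary unions to get τ_{X×Y}; counting gives |τ_{X×Y}| = 70.


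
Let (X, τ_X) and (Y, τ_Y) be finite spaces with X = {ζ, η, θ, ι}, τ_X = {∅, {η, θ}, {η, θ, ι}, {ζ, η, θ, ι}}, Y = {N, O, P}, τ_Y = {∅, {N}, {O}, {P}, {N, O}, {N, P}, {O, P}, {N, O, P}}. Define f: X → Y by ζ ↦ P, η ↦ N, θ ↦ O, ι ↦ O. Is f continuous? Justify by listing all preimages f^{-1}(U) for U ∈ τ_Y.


f is NOT continuous.

Compute f^{-1}(U) for each U ∈ τ_Y:
  U = ∅: f^{-1}(U) = ∅ ∈ τ_X ✓.
  U = {N}: f^{-1}(U) = {η} ∉ τ_X ✗.
  U = {O}: f^{-1}(U) = {θ, ι} ∉ τ_X ✗.
  U = {P}: f^{-1}(U) = {ζ} ∉ τ_X ✗.
  U = {N, O}: f^{-1}(U) = {η, θ, ι} ∈ τ_X ✓.
  U = {N, P}: f^{-1}(U) = {ζ, η} ∉ τ_X ✗.
  U = {O, P}: f^{-1}(U) = {ζ, θ, ι} ∉ τ_X ✗.
  U = {N, O, P}: f^{-1}(U) = {ζ, η, θ, ι} ∈ τ_X ✓.
Found U = {N} with f^{-1}(U) = {η} not in τ_X. Therefore f is NOT continuous.


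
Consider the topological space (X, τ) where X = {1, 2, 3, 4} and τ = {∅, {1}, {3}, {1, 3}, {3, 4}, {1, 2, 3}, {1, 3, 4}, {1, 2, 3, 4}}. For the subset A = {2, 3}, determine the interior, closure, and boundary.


int(A) = {3}, cl(A) = {2, 3, 4}, ∂A = {2, 4}.

Closed sets in (X, τ) are complements of opens:
  closed(X, τ) = {∅, {2}, {4}, {1, 2}, {2, 4}, {1, 2, 4}, {2, 3, 4}, {1, 2, 3, 4}}.
int(A) = ⋃ {U ∈ τ : U ⊆ A}. Opens contained in A: ∅, {3}.
Taking the union of these: int(A) = {3}.
cl(A) = ⋂ {C closed : A ⊆ C}. Closed sets containing A: {2, 3, 4}, {1, 2, 3, 4}.
Intersecting these: cl(A) = {2, 3, 4}.
∂A = cl(A) ∖ int(A) = {2, 3, 4} ∖ {3} = {2, 4}.


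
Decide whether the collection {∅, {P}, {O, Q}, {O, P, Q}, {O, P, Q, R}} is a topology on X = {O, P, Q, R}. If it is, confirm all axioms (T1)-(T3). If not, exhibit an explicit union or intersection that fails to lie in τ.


τ IS a topology on X.

Axiom (T1): ∅ ∈ τ? Yes; X ∈ τ? Yes.
Axiom (T2/T3): check pairwise unions and intersections of members of τ.
All pairwise intersections and unions checked — each lies in τ. Therefore τ satisfies (T1), (T2), (T3): it IS a topology on X.


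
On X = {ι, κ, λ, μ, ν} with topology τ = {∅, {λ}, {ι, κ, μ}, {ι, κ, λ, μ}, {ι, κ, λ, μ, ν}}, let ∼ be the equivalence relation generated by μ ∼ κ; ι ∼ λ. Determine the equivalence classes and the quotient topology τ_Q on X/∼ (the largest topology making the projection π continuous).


X/∼ = {[ι=λ], [κ=μ], [ν]}; |τ_Q| = 3.

Equivalence classes: [ι=λ], [κ=μ], [ν].
Quotient map π: X → X/∼ sends ι ↦ [ι=λ], κ ↦ [κ=μ], λ ↦ [ι=λ], μ ↦ [κ=μ], ν ↦ [ν].
For each subset V ⊆ X/∼, compute π^{-1}(V) ⊆ X and check whether π^{-1}(V) ∈ τ. V is open in τ_Q iff π^{-1}(V) ∈ τ.
  V = {}: π^{-1}(V) = ∅ ∈ τ ✓.
  V = {[ι=λ]}: π^{-1}(V) = {ι, λ} ∉ τ ✗.
  V = {[κ=μ]}: π^{-1}(V) = {κ, μ} ∉ τ ✗.
  V = {[ι=λ], [κ=μ]}: π^{-1}(V) = {ι, κ, λ, μ} ∈ τ ✓.
  V = {[ν]}: π^{-1}(V) = {ν} ∉ τ ✗.
  V = {[ι=λ], [ν]}: π^{-1}(V) = {ι, λ, ν} ∉ τ ✗.
  V = {[κ=μ], [ν]}: π^{-1}(V) = {κ, μ, ν} ∉ τ ✗.
  V = {[ι=λ], [κ=μ], [ν]}: π^{-1}(V) = {ι, κ, λ, μ, ν} ∈ τ ✓.
Open sets in the quotient: τ_Q = {{}, {[ι=λ], [κ=μ]}, {[ι=λ], [κ=μ], [ν]}} (3 elements).


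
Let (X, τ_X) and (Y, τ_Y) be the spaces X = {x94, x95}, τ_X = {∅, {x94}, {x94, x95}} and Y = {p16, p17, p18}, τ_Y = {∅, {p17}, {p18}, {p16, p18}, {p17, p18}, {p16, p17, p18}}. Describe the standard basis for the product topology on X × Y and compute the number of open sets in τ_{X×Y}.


Basis B = {∅ × ∅, {x94} × {p17}, {x94} × {p18}, {x94} × {p16, p18}, {x94} × {p17, p18}, {x94, x95} × {p17}, {x94, x95} × {p18}, {x94} × {p16, p17, p18}, {x94, x95} × {p16, p18}, {x94, x95} × {p17, p18}, {x94, x95} × {p16, p17, p18}}; |τ_{X×Y}| = 18.

Enumerate products U × V with U ∈ τ_X, V ∈ τ_Y (deduplicated):
  ∅ × ∅ = {} (∅)
  {x94} × {p17} = {(x94,p17)}
  {x94} × {p18} = {(x94,p18)}
  {x94} × {p16, p18} = {(x94,p16), (x94,p18)}
  {x94} × {p17, p18} = {(x94,p17), (x94,p18)}
  {x94, x95} × {p17} = {(x94,p17), (x95,p17)}
  {x94, x95} × {p18} = {(x94,p18), (x95,p18)}
  {x94} × {p16, p17, p18} = {(x94,p16), (x94,p17), (x94,p18)}
  {x94, x95} × {p16, p18} = {(x94,p16), (x94,p18), (x95,p16), (x95,p18)}
  {x94, x95} × {p17, p18} = {(x94,p17), (x94,p18), (x95,p17), (x95,p18)}
  {x94, x95} × {p16, p17, p18} = {(x94,p16), (x94,p17), (x94,p18), (x95,p16), (x95,p17), (x95,p18)}
These 11 distinct sets form the basis B.
Close under arbitrary unions to get τ_{X×Y}; counting gives |τ_{X×Y}| = 18.


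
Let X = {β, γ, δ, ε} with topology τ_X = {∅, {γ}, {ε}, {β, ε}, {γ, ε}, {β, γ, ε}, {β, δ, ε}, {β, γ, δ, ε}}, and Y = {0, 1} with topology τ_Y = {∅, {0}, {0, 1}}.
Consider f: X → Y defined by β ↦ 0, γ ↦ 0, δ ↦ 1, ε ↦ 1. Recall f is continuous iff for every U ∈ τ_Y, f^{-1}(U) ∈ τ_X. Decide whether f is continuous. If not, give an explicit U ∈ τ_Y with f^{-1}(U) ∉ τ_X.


f is NOT continuous.

Compute f^{-1}(U) for each U ∈ τ_Y:
  U = ∅: f^{-1}(U) = ∅ ∈ τ_X ✓.
  U = {0}: f^{-1}(U) = {β, γ} ∉ τ_X ✗.
  U = {0, 1}: f^{-1}(U) = {β, γ, δ, ε} ∈ τ_X ✓.
Found U = {0} with f^{-1}(U) = {β, γ} not in τ_X. Therefore f is NOT continuous.


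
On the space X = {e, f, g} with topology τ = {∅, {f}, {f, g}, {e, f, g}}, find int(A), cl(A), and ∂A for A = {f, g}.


int(A) = {f, g}, cl(A) = {e, f, g}, ∂A = {e}.

Closed sets in (X, τ) are complements of opens:
  closed(X, τ) = {∅, {e}, {e, g}, {e, f, g}}.
int(A) = ⋃ {U ∈ τ : U ⊆ A}. Opens contained in A: ∅, {f}, {f, g}.
Taking the union of these: int(A) = {f, g}.
cl(A) = ⋂ {C closed : A ⊆ C}. Closed sets containing A: {e, f, g}.
Intersecting these: cl(A) = {e, f, g}.
∂A = cl(A) ∖ int(A) = {e, f, g} ∖ {f, g} = {e}.


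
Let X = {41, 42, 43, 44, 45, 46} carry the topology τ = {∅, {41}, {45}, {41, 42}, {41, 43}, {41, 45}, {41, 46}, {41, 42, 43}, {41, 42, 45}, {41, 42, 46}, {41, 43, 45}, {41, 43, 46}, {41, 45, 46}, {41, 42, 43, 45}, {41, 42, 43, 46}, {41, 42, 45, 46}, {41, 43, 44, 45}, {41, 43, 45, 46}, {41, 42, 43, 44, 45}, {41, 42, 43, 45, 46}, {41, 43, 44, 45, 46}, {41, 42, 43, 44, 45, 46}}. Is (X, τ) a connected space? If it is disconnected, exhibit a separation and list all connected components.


(X, τ) is connected.

Find clopen sets (U ∈ τ with X ∖ U ∈ τ):
  U = ∅, X ∖ U = {41, 42, 43, 44, 45, 46} — both open, so U is clopen.
  U = {41, 42, 43, 44, 45, 46}, X ∖ U = ∅ — both open, so U is clopen.
Only trivial clopens (∅ and X) exist, so (X, τ) is connected.
Compute connected components by grouping points that agree on all clopens:
  component: {41, 42, 43, 44, 45, 46}


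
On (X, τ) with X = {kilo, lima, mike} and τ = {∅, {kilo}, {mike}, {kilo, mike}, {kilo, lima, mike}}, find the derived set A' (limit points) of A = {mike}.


A' = {lima}

For each x ∈ X, list the open sets U ∈ τ with x ∈ U, then check whether U ∩ (A ∖ {x}) ≠ ∅ for every such U.
  x = kilo: open {kilo} ∋ x has {kilo} ∩ (A ∖ {kilo}) = ∅, so x is NOT a limit point.
  x = lima: opens ∋ x are {kilo, lima, mike}; each meets A ∖ {lima}, so x IS a limit point.
  x = mike: open {mike} ∋ x has {mike} ∩ (A ∖ {mike}) = ∅, so x is NOT a limit point.
Collecting: A' = {lima}.


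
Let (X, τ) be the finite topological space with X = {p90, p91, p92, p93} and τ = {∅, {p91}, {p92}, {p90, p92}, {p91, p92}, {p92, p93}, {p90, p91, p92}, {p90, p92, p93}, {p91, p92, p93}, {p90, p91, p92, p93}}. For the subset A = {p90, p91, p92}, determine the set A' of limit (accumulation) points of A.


A' = {p90, p93}

For each x ∈ X, list the open sets U ∈ τ with x ∈ U, then check whether U ∩ (A ∖ {x}) ≠ ∅ for every such U.
  x = p90: opens ∋ x are {p90, p92}, {p90, p91, p92}, {p90, p92, p93}, {p90, p91, p92, p93}; each meets A ∖ {p90}, so x IS a limit point.
  x = p91: open {p91} ∋ x has {p91} ∩ (A ∖ {p91}) = ∅, so x is NOT a limit point.
  x = p92: open {p92} ∋ x has {p92} ∩ (A ∖ {p92}) = ∅, so x is NOT a limit point.
  x = p93: opens ∋ x are {p92, p93}, {p90, p92, p93}, {p91, p92, p93}, {p90, p91, p92, p93}; each meets A ∖ {p93}, so x IS a limit point.
Collecting: A' = {p90, p93}.


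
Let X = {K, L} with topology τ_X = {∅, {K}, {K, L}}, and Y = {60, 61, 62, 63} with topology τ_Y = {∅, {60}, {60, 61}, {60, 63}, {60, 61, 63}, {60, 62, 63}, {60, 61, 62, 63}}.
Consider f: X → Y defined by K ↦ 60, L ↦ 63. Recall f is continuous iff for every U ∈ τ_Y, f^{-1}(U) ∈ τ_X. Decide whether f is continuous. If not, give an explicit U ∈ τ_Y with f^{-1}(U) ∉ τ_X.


f IS continuous.

Compute f^{-1}(U) for each U ∈ τ_Y:
  U = ∅: f^{-1}(U) = ∅ ∈ τ_X ✓.
  U = {60}: f^{-1}(U) = {K} ∈ τ_X ✓.
  U = {60, 61}: f^{-1}(U) = {K} ∈ τ_X ✓.
  U = {60, 63}: f^{-1}(U) = {K, L} ∈ τ_X ✓.
  U = {60, 61, 63}: f^{-1}(U) = {K, L} ∈ τ_X ✓.
  U = {60, 62, 63}: f^{-1}(U) = {K, L} ∈ τ_X ✓.
  U = {60, 61, 62, 63}: f^{-1}(U) = {K, L} ∈ τ_X ✓.
Every preimage lies in τ_X, so f IS continuous.


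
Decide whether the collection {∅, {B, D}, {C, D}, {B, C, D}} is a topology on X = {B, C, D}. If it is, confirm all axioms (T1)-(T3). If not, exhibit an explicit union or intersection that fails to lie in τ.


τ is NOT a topology on X.

Axiom (T1): ∅ ∈ τ? Yes; X ∈ τ? Yes.
Axiom (T2/T3): check pairwise unions and intersections of members of τ.
Counterexample for (T3): {B, D} ∩ {C, D} = {D} ∉ τ. Therefore τ is NOT a topology.


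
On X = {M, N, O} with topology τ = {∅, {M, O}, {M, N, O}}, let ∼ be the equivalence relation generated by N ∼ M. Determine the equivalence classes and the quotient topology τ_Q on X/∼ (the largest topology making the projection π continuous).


X/∼ = {[M=N], [O]}; |τ_Q| = 2.

Equivalence classes: [M=N], [O].
Quotient map π: X → X/∼ sends M ↦ [M=N], N ↦ [M=N], O ↦ [O].
For each subset V ⊆ X/∼, compute π^{-1}(V) ⊆ X and check whether π^{-1}(V) ∈ τ. V is open in τ_Q iff π^{-1}(V) ∈ τ.
  V = {}: π^{-1}(V) = ∅ ∈ τ ✓.
  V = {[M=N]}: π^{-1}(V) = {M, N} ∉ τ ✗.
  V = {[O]}: π^{-1}(V) = {O} ∉ τ ✗.
  V = {[M=N], [O]}: π^{-1}(V) = {M, N, O} ∈ τ ✓.
Open sets in the quotient: τ_Q = {{}, {[M=N], [O]}} (2 elements).


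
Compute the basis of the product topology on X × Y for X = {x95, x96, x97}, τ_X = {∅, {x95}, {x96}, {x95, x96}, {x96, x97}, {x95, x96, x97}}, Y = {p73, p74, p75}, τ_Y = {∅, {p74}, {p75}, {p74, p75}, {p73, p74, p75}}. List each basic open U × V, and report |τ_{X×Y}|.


Basis B = {∅ × ∅, {x95} × {p74}, {x95} × {p75}, {x96} × {p74}, {x96} × {p75}, {x95} × {p74, p75}, {x95, x96} × {p74}, {x95, x96} × {p75}, {x96} × {p74, p75}, {x96, x97} × {p74}, {x96, x97} × {p75}, {x95} × {p73, p74, p75}, {x95, x96, x97} × {p74}, {x95, x96, x97} × {p75}, {x96} × {p73, p74, p75}, {x95, x96} × {p74, p75}, {x96, x97} × {p74, p75}, {x95, x96} × {p73, p74, p75}, {x95, x96, x97} × {p74, p75}, {x96, x97} × {p73, p74, p75}, {x95, x96, x97} × {p73, p74, p75}}; |τ_{X×Y}| = 70.

Enumerate products U × V with U ∈ τ_X, V ∈ τ_Y (deduplicated):
  ∅ × ∅ = {} (∅)
  {x95} × {p74} = {(x95,p74)}
  {x95} × {p75} = {(x95,p75)}
  {x96} × {p74} = {(x96,p74)}
  {x96} × {p75} = {(x96,p75)}
  {x95} × {p74, p75} = {(x95,p74), (x95,p75)}
  {x95, x96} × {p74} = {(x95,p74), (x96,p74)}
  {x95, x96} × {p75} = {(x95,p75), (x96,p75)}
  {x96} × {p74, p75} = {(x96,p74), (x96,p75)}
  {x96, x97} × {p74} = {(x96,p74), (x97,p74)}
  {x96, x97} × {p75} = {(x96,p75), (x97,p75)}
  {x95} × {p73, p74, p75} = {(x95,p73), (x95,p74), (x95,p75)}
  {x95, x96, x97} × {p74} = {(x95,p74), (x96,p74), (x97,p74)}
  {x95, x96, x97} × {p75} = {(x95,p75), (x96,p75), (x97,p75)}
  {x96} × {p73, p74, p75} = {(x96,p73), (x96,p74), (x96,p75)}
  {x95, x96} × {p74, p75} = {(x95,p74), (x95,p75), (x96,p74), (x96,p75)}
  {x96, x97} × {p74, p75} = {(x96,p74), (x96,p75), (x97,p74), (x97,p75)}
  {x95, x96} × {p73, p74, p75} = {(x95,p73), (x95,p74), (x95,p75), (x96,p73), (x96,p74), (x96,p75)}
  {x95, x96, x97} × {p74, p75} = {(x95,p74), (x95,p75), (x96,p74), (x96,p75), (x97,p74), (x97,p75)}
  {x96, x97} × {p73, p74, p75} = {(x96,p73), (x96,p74), (x96,p75), (x97,p73), (x97,p74), (x97,p75)}
  {x95, x96, x97} × {p73, p74, p75} = {(x95,p73), (x95,p74), (x95,p75), (x96,p73), (x96,p74), (x96,p75), (x97,p73), (x97,p74), (x97,p75)}
These 21 distinct sets form the basis B.
Close under arbitrary unions to get τ_{X×Y}; counting gives |τ_{X×Y}| = 70.


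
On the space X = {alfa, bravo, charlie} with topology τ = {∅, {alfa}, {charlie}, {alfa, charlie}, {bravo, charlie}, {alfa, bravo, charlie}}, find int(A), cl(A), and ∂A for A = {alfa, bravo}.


int(A) = {alfa}, cl(A) = {alfa, bravo}, ∂A = {bravo}.

Closed sets in (X, τ) are complements of opens:
  closed(X, τ) = {∅, {alfa}, {bravo}, {alfa, bravo}, {bravo, charlie}, {alfa, bravo, charlie}}.
int(A) = ⋃ {U ∈ τ : U ⊆ A}. Opens contained in A: ∅, {alfa}.
Taking the union of these: int(A) = {alfa}.
cl(A) = ⋂ {C closed : A ⊆ C}. Closed sets containing A: {alfa, bravo}, {alfa, bravo, charlie}.
Intersecting these: cl(A) = {alfa, bravo}.
∂A = cl(A) ∖ int(A) = {alfa, bravo} ∖ {alfa} = {bravo}.


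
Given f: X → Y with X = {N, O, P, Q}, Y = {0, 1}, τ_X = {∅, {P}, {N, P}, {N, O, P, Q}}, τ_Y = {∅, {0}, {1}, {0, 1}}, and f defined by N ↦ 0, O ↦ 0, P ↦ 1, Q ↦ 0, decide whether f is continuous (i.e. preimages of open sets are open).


f is NOT continuous.

Compute f^{-1}(U) for each U ∈ τ_Y:
  U = ∅: f^{-1}(U) = ∅ ∈ τ_X ✓.
  U = {0}: f^{-1}(U) = {N, O, Q} ∉ τ_X ✗.
  U = {1}: f^{-1}(U) = {P} ∈ τ_X ✓.
  U = {0, 1}: f^{-1}(U) = {N, O, P, Q} ∈ τ_X ✓.
Found U = {0} with f^{-1}(U) = {N, O, Q} not in τ_X. Therefore f is NOT continuous.


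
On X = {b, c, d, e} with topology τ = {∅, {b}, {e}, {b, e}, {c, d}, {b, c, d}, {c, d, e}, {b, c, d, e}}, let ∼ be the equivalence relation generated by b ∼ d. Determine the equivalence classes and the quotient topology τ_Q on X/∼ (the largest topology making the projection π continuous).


X/∼ = {[b=d], [c], [e]}; |τ_Q| = 4.

Equivalence classes: [b=d], [c], [e].
Quotient map π: X → X/∼ sends b ↦ [b=d], c ↦ [c], d ↦ [b=d], e ↦ [e].
For each subset V ⊆ X/∼, compute π^{-1}(V) ⊆ X and check whether π^{-1}(V) ∈ τ. V is open in τ_Q iff π^{-1}(V) ∈ τ.
  V = {}: π^{-1}(V) = ∅ ∈ τ ✓.
  V = {[b=d]}: π^{-1}(V) = {b, d} ∉ τ ✗.
  V = {[c]}: π^{-1}(V) = {c} ∉ τ ✗.
  V = {[b=d], [c]}: π^{-1}(V) = {b, c, d} ∈ τ ✓.
  V = {[e]}: π^{-1}(V) = {e} ∈ τ ✓.
  V = {[b=d], [e]}: π^{-1}(V) = {b, d, e} ∉ τ ✗.
  V = {[c], [e]}: π^{-1}(V) = {c, e} ∉ τ ✗.
  V = {[b=d], [c], [e]}: π^{-1}(V) = {b, c, d, e} ∈ τ ✓.
Open sets in the quotient: τ_Q = {{}, {[b=d], [c]}, {[e]}, {[b=d], [c], [e]}} (4 elements).


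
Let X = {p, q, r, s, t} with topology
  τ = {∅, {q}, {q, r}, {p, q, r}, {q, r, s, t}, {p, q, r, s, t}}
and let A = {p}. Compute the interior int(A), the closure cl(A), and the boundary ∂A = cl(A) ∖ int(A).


int(A) = ∅, cl(A) = {p}, ∂A = {p}.

Closed sets in (X, τ) are complements of opens:
  closed(X, τ) = {∅, {p}, {s, t}, {p, s, t}, {p, r, s, t}, {p, q, r, s, t}}.
int(A) = ⋃ {U ∈ τ : U ⊆ A}. Opens contained in A: ∅.
Taking the union of these: int(A) = ∅.
cl(A) = ⋂ {C closed : A ⊆ C}. Closed sets containing A: {p}, {p, s, t}, {p, r, s, t}, {p, q, r, s, t}.
Intersecting these: cl(A) = {p}.
∂A = cl(A) ∖ int(A) = {p} ∖ ∅ = {p}.


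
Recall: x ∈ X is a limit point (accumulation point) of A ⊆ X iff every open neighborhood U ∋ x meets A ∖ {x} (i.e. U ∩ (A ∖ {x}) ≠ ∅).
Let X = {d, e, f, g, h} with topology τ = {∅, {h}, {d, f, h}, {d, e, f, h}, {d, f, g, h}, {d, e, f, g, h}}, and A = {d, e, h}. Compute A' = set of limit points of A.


A' = {d, e, f, g}

For each x ∈ X, list the open sets U ∈ τ with x ∈ U, then check whether U ∩ (A ∖ {x}) ≠ ∅ for every such U.
  x = d: opens ∋ x are {d, f, h}, {d, e, f, h}, {d, f, g, h}, {d, e, f, g, h}; each meets A ∖ {d}, so x IS a limit point.
  x = e: opens ∋ x are {d, e, f, h}, {d, e, f, g, h}; each meets A ∖ {e}, so x IS a limit point.
  x = f: opens ∋ x are {d, f, h}, {d, e, f, h}, {d, f, g, h}, {d, e, f, g, h}; each meets A ∖ {f}, so x IS a limit point.
  x = g: opens ∋ x are {d, f, g, h}, {d, e, f, g, h}; each meets A ∖ {g}, so x IS a limit point.
  x = h: open {h} ∋ x has {h} ∩ (A ∖ {h}) = ∅, so x is NOT a limit point.
Collecting: A' = {d, e, f, g}.


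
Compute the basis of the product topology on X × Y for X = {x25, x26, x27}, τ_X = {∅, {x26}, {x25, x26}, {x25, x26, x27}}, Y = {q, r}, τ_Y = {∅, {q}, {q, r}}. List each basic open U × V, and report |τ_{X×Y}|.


Basis B = {∅ × ∅, {x26} × {q}, {x25, x26} × {q}, {x26} × {q, r}, {x25, x26, x27} × {q}, {x25, x26} × {q, r}, {x25, x26, x27} × {q, r}}; |τ_{X×Y}| = 10.

Enumerate products U × V with U ∈ τ_X, V ∈ τ_Y (deduplicated):
  ∅ × ∅ = {} (∅)
  {x26} × {q} = {(x26,q)}
  {x25, x26} × {q} = {(x25,q), (x26,q)}
  {x26} × {q, r} = {(x26,q), (x26,r)}
  {x25, x26, x27} × {q} = {(x25,q), (x26,q), (x27,q)}
  {x25, x26} × {q, r} = {(x25,q), (x25,r), (x26,q), (x26,r)}
  {x25, x26, x27} × {q, r} = {(x25,q), (x25,r), (x26,q), (x26,r), (x27,q), (x27,r)}
These 7 distinct sets form the basis B.
Close under arbitrary unions to get τ_{X×Y}; counting gives |τ_{X×Y}| = 10.


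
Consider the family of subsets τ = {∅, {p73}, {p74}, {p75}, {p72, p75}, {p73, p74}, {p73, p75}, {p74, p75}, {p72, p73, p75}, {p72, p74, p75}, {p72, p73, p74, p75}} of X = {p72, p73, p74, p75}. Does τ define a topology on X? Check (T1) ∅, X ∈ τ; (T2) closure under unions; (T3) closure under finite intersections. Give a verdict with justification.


τ is NOT a topology on X.

Axiom (T1): ∅ ∈ τ? Yes; X ∈ τ? Yes.
Axiom (T2/T3): check pairwise unions and intersections of members of τ.
Counterexample for (T2): {p73} ∪ {p74, p75} = {p73, p74, p75} ∉ τ. Therefore τ is NOT a topology.


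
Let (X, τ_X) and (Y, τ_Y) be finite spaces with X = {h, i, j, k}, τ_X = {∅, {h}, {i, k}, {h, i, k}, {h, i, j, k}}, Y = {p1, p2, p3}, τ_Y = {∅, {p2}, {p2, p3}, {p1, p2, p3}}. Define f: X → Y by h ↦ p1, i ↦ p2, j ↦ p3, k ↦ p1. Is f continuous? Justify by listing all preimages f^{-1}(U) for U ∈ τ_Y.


f is NOT continuous.

Compute f^{-1}(U) for each U ∈ τ_Y:
  U = ∅: f^{-1}(U) = ∅ ∈ τ_X ✓.
  U = {p2}: f^{-1}(U) = {i} ∉ τ_X ✗.
  U = {p2, p3}: f^{-1}(U) = {i, j} ∉ τ_X ✗.
  U = {p1, p2, p3}: f^{-1}(U) = {h, i, j, k} ∈ τ_X ✓.
Found U = {p2} with f^{-1}(U) = {i} not in τ_X. Therefore f is NOT continuous.


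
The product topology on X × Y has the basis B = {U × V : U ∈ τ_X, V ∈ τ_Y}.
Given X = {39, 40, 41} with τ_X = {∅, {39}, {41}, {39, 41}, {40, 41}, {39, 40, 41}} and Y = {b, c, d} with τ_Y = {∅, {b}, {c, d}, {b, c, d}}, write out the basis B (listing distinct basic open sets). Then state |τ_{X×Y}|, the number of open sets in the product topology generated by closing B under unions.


Basis B = {∅ × ∅, {39} × {b}, {41} × {b}, {39, 41} × {b}, {39} × {c, d}, {40, 41} × {b}, {41} × {c, d}, {39} × {b, c, d}, {39, 40, 41} × {b}, {41} × {b, c, d}, {39, 41} × {c, d}, {40, 41} × {c, d}, {39, 41} × {b, c, d}, {39, 40, 41} × {c, d}, {40, 41} × {b, c, d}, {39, 40, 41} × {b, c, d}}; |τ_{X×Y}| = 36.

Enumerate products U × V with U ∈ τ_X, V ∈ τ_Y (deduplicated):
  ∅ × ∅ = {} (∅)
  {39} × {b} = {(39,b)}
  {41} × {b} = {(41,b)}
  {39, 41} × {b} = {(39,b), (41,b)}
  {39} × {c, d} = {(39,c), (39,d)}
  {40, 41} × {b} = {(40,b), (41,b)}
  {41} × {c, d} = {(41,c), (41,d)}
  {39} × {b, c, d} = {(39,b), (39,c), (39,d)}
  {39, 40, 41} × {b} = {(39,b), (40,b), (41,b)}
  {41} × {b, c, d} = {(41,b), (41,c), (41,d)}
  {39, 41} × {c, d} = {(39,c), (39,d), (41,c), (41,d)}
  {40, 41} × {c, d} = {(40,c), (40,d), (41,c), (41,d)}
  {39, 41} × {b, c, d} = {(39,b), (39,c), (39,d), (41,b), (41,c), (41,d)}
  {39, 40, 41} × {c, d} = {(39,c), (39,d), (40,c), (40,d), (41,c), (41,d)}
  {40, 41} × {b, c, d} = {(40,b), (40,c), (40,d), (41,b), (41,c), (41,d)}
  {39, 40, 41} × {b, c, d} = {(39,b), (39,c), (39,d), (40,b), (40,c), (40,d), (41,b), (41,c), (41,d)}
These 16 distinct sets form the basis B.
Close under arbitrary unions to get τ_{X×Y}; counting gives |τ_{X×Y}| = 36.


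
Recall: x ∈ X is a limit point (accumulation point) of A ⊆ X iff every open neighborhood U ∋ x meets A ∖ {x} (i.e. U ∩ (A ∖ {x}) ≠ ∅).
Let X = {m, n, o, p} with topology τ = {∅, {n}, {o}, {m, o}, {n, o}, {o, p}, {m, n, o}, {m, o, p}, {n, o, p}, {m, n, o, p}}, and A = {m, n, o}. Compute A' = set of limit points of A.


A' = {m, p}

For each x ∈ X, list the open sets U ∈ τ with x ∈ U, then check whether U ∩ (A ∖ {x}) ≠ ∅ for every such U.
  x = m: opens ∋ x are {m, o}, {m, n, o}, {m, o, p}, {m, n, o, p}; each meets A ∖ {m}, so x IS a limit point.
  x = n: open {n} ∋ x has {n} ∩ (A ∖ {n}) = ∅, so x is NOT a limit point.
  x = o: open {o} ∋ x has {o} ∩ (A ∖ {o}) = ∅, so x is NOT a limit point.
  x = p: opens ∋ x are {o, p}, {m, o, p}, {n, o, p}, {m, n, o, p}; each meets A ∖ {p}, so x IS a limit point.
Collecting: A' = {m, p}.


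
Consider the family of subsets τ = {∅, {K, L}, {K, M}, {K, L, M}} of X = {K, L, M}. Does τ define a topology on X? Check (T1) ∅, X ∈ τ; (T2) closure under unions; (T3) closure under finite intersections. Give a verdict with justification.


τ is NOT a topology on X.

Axiom (T1): ∅ ∈ τ? Yes; X ∈ τ? Yes.
Axiom (T2/T3): check pairwise unions and intersections of members of τ.
Counterexample for (T3): {K, L} ∩ {K, M} = {K} ∉ τ. Therefore τ is NOT a topology.


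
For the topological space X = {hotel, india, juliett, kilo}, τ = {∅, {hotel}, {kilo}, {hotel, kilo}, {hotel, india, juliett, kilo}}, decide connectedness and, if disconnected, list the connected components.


(X, τ) is connected.

Find clopen sets (U ∈ τ with X ∖ U ∈ τ):
  U = ∅, X ∖ U = {hotel, india, juliett, kilo} — both open, so U is clopen.
  U = {hotel, india, juliett, kilo}, X ∖ U = ∅ — both open, so U is clopen.
Only trivial clopens (∅ and X) exist, so (X, τ) is connected.
Compute connected components by grouping points that agree on all clopens:
  component: {hotel, india, juliett, kilo}


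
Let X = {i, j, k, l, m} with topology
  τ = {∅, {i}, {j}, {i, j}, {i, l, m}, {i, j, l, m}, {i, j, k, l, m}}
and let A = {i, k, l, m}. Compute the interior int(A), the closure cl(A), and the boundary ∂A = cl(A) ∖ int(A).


int(A) = {i, l, m}, cl(A) = {i, k, l, m}, ∂A = {k}.

Closed sets in (X, τ) are complements of opens:
  closed(X, τ) = {∅, {k}, {j, k}, {k, l, m}, {i, k, l, m}, {j, k, l, m}, {i, j, k, l, m}}.
int(A) = ⋃ {U ∈ τ : U ⊆ A}. Opens contained in A: ∅, {i}, {i, l, m}.
Taking the union of these: int(A) = {i, l, m}.
cl(A) = ⋂ {C closed : A ⊆ C}. Closed sets containing A: {i, k, l, m}, {i, j, k, l, m}.
Intersecting these: cl(A) = {i, k, l, m}.
∂A = cl(A) ∖ int(A) = {i, k, l, m} ∖ {i, l, m} = {k}.


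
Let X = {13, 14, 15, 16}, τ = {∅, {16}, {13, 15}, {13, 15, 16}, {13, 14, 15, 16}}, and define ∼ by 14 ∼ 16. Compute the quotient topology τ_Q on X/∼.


X/∼ = {[13], [14=16], [15]}; |τ_Q| = 3.

Equivalence classes: [13], [14=16], [15].
Quotient map π: X → X/∼ sends 13 ↦ [13], 14 ↦ [14=16], 15 ↦ [15], 16 ↦ [14=16].
For each subset V ⊆ X/∼, compute π^{-1}(V) ⊆ X and check whether π^{-1}(V) ∈ τ. V is open in τ_Q iff π^{-1}(V) ∈ τ.
  V = {}: π^{-1}(V) = ∅ ∈ τ ✓.
  V = {[13]}: π^{-1}(V) = {13} ∉ τ ✗.
  V = {[14=16]}: π^{-1}(V) = {14, 16} ∉ τ ✗.
  V = {[13], [14=16]}: π^{-1}(V) = {13, 14, 16} ∉ τ ✗.
  V = {[15]}: π^{-1}(V) = {15} ∉ τ ✗.
  V = {[13], [15]}: π^{-1}(V) = {13, 15} ∈ τ ✓.
  V = {[14=16], [15]}: π^{-1}(V) = {14, 15, 16} ∉ τ ✗.
  V = {[13], [14=16], [15]}: π^{-1}(V) = {13, 14, 15, 16} ∈ τ ✓.
Open sets in the quotient: τ_Q = {{}, {[13], [15]}, {[13], [14=16], [15]}} (3 elements).


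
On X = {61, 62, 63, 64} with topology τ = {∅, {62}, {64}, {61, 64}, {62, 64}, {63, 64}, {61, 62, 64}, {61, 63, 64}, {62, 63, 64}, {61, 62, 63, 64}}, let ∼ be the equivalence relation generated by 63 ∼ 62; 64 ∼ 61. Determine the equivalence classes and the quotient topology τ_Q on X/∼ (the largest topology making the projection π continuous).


X/∼ = {[61=64], [62=63]}; |τ_Q| = 3.

Equivalence classes: [61=64], [62=63].
Quotient map π: X → X/∼ sends 61 ↦ [61=64], 62 ↦ [62=63], 63 ↦ [62=63], 64 ↦ [61=64].
For each subset V ⊆ X/∼, compute π^{-1}(V) ⊆ X and check whether π^{-1}(V) ∈ τ. V is open in τ_Q iff π^{-1}(V) ∈ τ.
  V = {}: π^{-1}(V) = ∅ ∈ τ ✓.
  V = {[61=64]}: π^{-1}(V) = {61, 64} ∈ τ ✓.
  V = {[62=63]}: π^{-1}(V) = {62, 63} ∉ τ ✗.
  V = {[61=64], [62=63]}: π^{-1}(V) = {61, 62, 63, 64} ∈ τ ✓.
Open sets in the quotient: τ_Q = {{}, {[61=64]}, {[61=64], [62=63]}} (3 elements).


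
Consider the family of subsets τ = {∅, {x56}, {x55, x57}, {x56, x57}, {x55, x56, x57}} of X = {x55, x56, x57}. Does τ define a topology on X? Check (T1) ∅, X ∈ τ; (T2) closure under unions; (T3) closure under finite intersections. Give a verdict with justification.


τ is NOT a topology on X.

Axiom (T1): ∅ ∈ τ? Yes; X ∈ τ? Yes.
Axiom (T2/T3): check pairwise unions and intersections of members of τ.
Counterexample for (T3): {x55, x57} ∩ {x56, x57} = {x57} ∉ τ. Therefore τ is NOT a topology.


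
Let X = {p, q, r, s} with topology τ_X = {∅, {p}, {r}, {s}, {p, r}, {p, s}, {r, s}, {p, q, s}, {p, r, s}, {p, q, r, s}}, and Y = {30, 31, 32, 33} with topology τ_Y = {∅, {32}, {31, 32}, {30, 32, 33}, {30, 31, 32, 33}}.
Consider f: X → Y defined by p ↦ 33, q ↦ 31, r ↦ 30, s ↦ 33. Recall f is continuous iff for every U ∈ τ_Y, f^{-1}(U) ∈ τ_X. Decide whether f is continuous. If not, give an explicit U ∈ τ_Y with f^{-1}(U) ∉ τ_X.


f is NOT continuous.

Compute f^{-1}(U) for each U ∈ τ_Y:
  U = ∅: f^{-1}(U) = ∅ ∈ τ_X ✓.
  U = {32}: f^{-1}(U) = ∅ ∈ τ_X ✓.
  U = {31, 32}: f^{-1}(U) = {q} ∉ τ_X ✗.
  U = {30, 32, 33}: f^{-1}(U) = {p, r, s} ∈ τ_X ✓.
  U = {30, 31, 32, 33}: f^{-1}(U) = {p, q, r, s} ∈ τ_X ✓.
Found U = {31, 32} with f^{-1}(U) = {q} not in τ_X. Therefore f is NOT continuous.


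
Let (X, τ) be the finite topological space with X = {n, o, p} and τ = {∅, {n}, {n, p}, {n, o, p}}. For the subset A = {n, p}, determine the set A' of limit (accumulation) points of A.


A' = {o, p}

For each x ∈ X, list the open sets U ∈ τ with x ∈ U, then check whether U ∩ (A ∖ {x}) ≠ ∅ for every such U.
  x = n: open {n} ∋ x has {n} ∩ (A ∖ {n}) = ∅, so x is NOT a limit point.
  x = o: opens ∋ x are {n, o, p}; each meets A ∖ {o}, so x IS a limit point.
  x = p: opens ∋ x are {n, p}, {n, o, p}; each meets A ∖ {p}, so x IS a limit point.
Collecting: A' = {o, p}.


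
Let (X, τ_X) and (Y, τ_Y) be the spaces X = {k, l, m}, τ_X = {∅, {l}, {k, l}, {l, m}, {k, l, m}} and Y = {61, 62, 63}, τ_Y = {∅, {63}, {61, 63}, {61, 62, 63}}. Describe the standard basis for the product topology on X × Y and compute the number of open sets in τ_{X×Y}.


Basis B = {∅ × ∅, {l} × {63}, {k, l} × {63}, {l} × {61, 63}, {l, m} × {63}, {k, l, m} × {63}, {l} × {61, 62, 63}, {k, l} × {61, 63}, {l, m} × {61, 63}, {k, l} × {61, 62, 63}, {k, l, m} × {61, 63}, {l, m} × {61, 62, 63}, {k, l, m} × {61, 62, 63}}; |τ_{X×Y}| = 30.

Enumerate products U × V with U ∈ τ_X, V ∈ τ_Y (deduplicated):
  ∅ × ∅ = {} (∅)
  {l} × {63} = {(l,63)}
  {k, l} × {63} = {(k,63), (l,63)}
  {l} × {61, 63} = {(l,61), (l,63)}
  {l, m} × {63} = {(l,63), (m,63)}
  {k, l, m} × {63} = {(k,63), (l,63), (m,63)}
  {l} × {61, 62, 63} = {(l,61), (l,62), (l,63)}
  {k, l} × {61, 63} = {(k,61), (k,63), (l,61), (l,63)}
  {l, m} × {61, 63} = {(l,61), (l,63), (m,61), (m,63)}
  {k, l} × {61, 62, 63} = {(k,61), (k,62), (k,63), (l,61), (l,62), (l,63)}
  {k, l, m} × {61, 63} = {(k,61), (k,63), (l,61), (l,63), (m,61), (m,63)}
  {l, m} × {61, 62, 63} = {(l,61), (l,62), (l,63), (m,61), (m,62), (m,63)}
  {k, l, m} × {61, 62, 63} = {(k,61), (k,62), (k,63), (l,61), (l,62), (l,63), (m,61), (m,62), (m,63)}
These 13 distinct sets form the basis B.
Close under arbitrary unions to get τ_{X×Y}; counting gives |τ_{X×Y}| = 30.


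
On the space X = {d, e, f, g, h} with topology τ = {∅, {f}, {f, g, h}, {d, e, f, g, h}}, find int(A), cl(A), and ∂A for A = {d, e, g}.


int(A) = ∅, cl(A) = {d, e, g, h}, ∂A = {d, e, g, h}.

Closed sets in (X, τ) are complements of opens:
  closed(X, τ) = {∅, {d, e}, {d, e, g, h}, {d, e, f, g, h}}.
int(A) = ⋃ {U ∈ τ : U ⊆ A}. Opens contained in A: ∅.
Taking the union of these: int(A) = ∅.
cl(A) = ⋂ {C closed : A ⊆ C}. Closed sets containing A: {d, e, g, h}, {d, e, f, g, h}.
Intersecting these: cl(A) = {d, e, g, h}.
∂A = cl(A) ∖ int(A) = {d, e, g, h} ∖ ∅ = {d, e, g, h}.
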